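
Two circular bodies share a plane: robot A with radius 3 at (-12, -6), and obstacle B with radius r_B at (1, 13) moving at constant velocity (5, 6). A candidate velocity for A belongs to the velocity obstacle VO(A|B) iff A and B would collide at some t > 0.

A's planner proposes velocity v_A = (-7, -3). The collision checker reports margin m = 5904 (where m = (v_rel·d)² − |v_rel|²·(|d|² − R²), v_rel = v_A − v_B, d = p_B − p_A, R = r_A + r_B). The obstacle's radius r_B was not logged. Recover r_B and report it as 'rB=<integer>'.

m = 5904
d = (13, 19);  v_rel = (-12, -9),  |v_rel|² = 225
v_rel×d = (-12)·(19) − (-9)·(13) = -111
since m = R²·225 − (-111)²:  R² = (12321 + 5904) / 225 = 81
R = √81 = 9  ⇒  r_B = 9 − 3 = 6

rB=6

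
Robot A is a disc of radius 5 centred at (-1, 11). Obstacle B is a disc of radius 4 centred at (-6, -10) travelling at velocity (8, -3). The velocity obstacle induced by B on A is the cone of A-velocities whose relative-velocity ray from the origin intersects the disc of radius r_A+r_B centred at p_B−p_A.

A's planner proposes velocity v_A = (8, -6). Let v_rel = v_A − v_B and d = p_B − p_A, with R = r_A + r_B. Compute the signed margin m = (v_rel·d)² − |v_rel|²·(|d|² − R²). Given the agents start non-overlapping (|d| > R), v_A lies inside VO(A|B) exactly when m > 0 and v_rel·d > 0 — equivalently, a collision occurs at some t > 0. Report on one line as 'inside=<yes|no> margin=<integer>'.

d = (-5, -21),  |d|² = 466;  R = 5+4 = 9,  c = 466−9² = 385
v_rel = (0, -3),  |v_rel|² = 9;  v_rel·d = (0)·(-5) + (-3)·(-21) = 63
9·t² − 126·t + 385 = 0  ⇒  m = 63² − 9·385 = 504
m = 504 > 0,  v_rel·d = 63 > 0  ⇒  inside

inside=yes margin=504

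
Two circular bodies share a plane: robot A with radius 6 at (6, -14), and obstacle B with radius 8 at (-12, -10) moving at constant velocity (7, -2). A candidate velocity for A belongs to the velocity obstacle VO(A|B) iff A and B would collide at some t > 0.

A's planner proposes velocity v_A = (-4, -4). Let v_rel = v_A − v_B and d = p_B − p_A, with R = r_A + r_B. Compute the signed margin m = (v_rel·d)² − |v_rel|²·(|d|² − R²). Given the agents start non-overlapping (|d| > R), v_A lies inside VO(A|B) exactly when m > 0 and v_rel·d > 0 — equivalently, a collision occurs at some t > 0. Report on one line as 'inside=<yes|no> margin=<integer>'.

d = (-18, 4),  |d|² = 340;  R = 6+8 = 14,  c = 340−14² = 144
v_rel = (-11, -2),  |v_rel|² = 125;  v_rel·d = (-11)·(-18) + (-2)·(4) = 190
125·t² − 380·t + 144 = 0  ⇒  m = 190² − 125·144 = 18100
m = 18100 > 0,  v_rel·d = 190 > 0  ⇒  inside

inside=yes margin=18100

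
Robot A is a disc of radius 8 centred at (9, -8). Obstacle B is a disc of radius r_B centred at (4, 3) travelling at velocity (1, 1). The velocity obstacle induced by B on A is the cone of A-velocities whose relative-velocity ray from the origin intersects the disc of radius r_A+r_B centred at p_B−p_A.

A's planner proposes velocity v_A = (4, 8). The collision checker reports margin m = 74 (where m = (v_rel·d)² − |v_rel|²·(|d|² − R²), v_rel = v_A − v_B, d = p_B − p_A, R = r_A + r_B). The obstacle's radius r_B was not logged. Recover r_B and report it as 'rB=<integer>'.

m = 74
d = (-5, 11);  v_rel = (3, 7),  |v_rel|² = 58
v_rel×d = (3)·(11) − (7)·(-5) = 68
since m = R²·58 − 68²:  R² = (4624 + 74) / 58 = 81
R = √81 = 9  ⇒  r_B = 9 − 8 = 1

rB=1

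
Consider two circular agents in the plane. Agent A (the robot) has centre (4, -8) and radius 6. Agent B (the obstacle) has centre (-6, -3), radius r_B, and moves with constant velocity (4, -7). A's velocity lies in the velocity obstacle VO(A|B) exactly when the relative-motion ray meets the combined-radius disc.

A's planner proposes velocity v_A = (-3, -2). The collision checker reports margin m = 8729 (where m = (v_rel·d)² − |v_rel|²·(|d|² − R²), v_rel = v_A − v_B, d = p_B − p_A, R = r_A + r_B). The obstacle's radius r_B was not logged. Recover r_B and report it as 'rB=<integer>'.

m = 8729
d = (-10, 5);  v_rel = (-7, 5),  |v_rel|² = 74
v_rel×d = (-7)·(5) − (5)·(-10) = 15
since m = R²·74 − 15²:  R² = (225 + 8729) / 74 = 121
R = √121 = 11  ⇒  r_B = 11 − 6 = 5

rB=5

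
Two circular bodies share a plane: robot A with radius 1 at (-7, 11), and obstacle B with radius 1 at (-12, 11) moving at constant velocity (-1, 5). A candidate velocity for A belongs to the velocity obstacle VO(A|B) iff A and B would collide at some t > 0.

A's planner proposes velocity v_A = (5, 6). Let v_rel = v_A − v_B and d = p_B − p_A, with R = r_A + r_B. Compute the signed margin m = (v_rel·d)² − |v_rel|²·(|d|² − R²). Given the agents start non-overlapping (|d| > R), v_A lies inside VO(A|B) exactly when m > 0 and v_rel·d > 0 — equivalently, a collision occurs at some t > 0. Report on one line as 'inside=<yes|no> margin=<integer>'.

d = (-5, 0),  |d|² = 25;  R = 1+1 = 2,  c = 25−2² = 21
v_rel = (6, 1),  |v_rel|² = 37;  v_rel·d = (6)·(-5) + (1)·(0) = -30
37·t² + 60·t + 21 = 0  ⇒  m = (-30)² − 37·21 = 123
m = 123 > 0,  v_rel·d = -30 < 0  ⇒  outside

inside=no margin=123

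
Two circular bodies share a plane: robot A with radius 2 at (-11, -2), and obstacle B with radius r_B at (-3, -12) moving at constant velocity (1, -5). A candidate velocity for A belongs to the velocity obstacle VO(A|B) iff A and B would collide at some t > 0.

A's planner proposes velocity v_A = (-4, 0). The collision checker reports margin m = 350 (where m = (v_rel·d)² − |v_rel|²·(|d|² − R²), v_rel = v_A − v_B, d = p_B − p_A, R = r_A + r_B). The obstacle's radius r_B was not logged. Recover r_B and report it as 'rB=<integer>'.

m = 350
d = (8, -10);  v_rel = (-5, 5),  |v_rel|² = 50
v_rel×d = (-5)·(-10) − (5)·(8) = 10
since m = R²·50 − 10²:  R² = (100 + 350) / 50 = 9
R = √9 = 3  ⇒  r_B = 3 − 2 = 1

rB=1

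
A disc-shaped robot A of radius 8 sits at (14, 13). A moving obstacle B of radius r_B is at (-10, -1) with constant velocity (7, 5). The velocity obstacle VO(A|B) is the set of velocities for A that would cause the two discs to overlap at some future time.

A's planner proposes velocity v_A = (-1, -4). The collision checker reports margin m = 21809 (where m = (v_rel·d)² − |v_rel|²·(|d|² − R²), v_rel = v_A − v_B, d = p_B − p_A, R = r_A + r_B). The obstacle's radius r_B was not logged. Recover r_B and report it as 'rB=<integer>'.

m = 21809
d = (-24, -14);  v_rel = (-8, -9),  |v_rel|² = 145
v_rel×d = (-8)·(-14) − (-9)·(-24) = -104
since m = R²·145 − (-104)²:  R² = (10816 + 21809) / 145 = 225
R = √225 = 15  ⇒  r_B = 15 − 8 = 7

rB=7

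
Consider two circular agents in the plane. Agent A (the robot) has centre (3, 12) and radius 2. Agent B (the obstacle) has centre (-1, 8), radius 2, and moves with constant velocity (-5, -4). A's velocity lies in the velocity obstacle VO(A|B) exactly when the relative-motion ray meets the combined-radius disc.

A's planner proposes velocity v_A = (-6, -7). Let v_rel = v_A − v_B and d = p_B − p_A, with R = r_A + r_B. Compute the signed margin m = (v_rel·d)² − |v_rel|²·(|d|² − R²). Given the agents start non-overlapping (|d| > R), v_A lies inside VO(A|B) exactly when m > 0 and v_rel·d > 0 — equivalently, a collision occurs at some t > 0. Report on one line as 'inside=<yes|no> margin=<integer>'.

d = (-4, -4),  |d|² = 32;  R = 2+2 = 4,  c = 32−4² = 16
v_rel = (-1, -3),  |v_rel|² = 10;  v_rel·d = (-1)·(-4) + (-3)·(-4) = 16
10·t² − 32·t + 16 = 0  ⇒  m = 16² − 10·16 = 96
m = 96 > 0,  v_rel·d = 16 > 0  ⇒  inside

inside=yes margin=96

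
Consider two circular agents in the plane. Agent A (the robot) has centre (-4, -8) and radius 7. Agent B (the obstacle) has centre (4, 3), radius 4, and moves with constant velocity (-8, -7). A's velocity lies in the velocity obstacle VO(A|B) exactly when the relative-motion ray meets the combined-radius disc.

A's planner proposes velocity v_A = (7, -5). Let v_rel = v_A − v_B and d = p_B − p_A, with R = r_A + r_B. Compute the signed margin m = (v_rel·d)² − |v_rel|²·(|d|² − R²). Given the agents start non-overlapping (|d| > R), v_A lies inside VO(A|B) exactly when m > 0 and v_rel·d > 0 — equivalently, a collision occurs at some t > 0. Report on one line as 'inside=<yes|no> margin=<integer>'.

d = (8, 11),  |d|² = 185;  R = 7+4 = 11,  c = 185−11² = 64
v_rel = (15, 2),  |v_rel|² = 229;  v_rel·d = (15)·(8) + (2)·(11) = 142
229·t² − 284·t + 64 = 0  ⇒  m = 142² − 229·64 = 5508
m = 5508 > 0,  v_rel·d = 142 > 0  ⇒  inside

inside=yes margin=5508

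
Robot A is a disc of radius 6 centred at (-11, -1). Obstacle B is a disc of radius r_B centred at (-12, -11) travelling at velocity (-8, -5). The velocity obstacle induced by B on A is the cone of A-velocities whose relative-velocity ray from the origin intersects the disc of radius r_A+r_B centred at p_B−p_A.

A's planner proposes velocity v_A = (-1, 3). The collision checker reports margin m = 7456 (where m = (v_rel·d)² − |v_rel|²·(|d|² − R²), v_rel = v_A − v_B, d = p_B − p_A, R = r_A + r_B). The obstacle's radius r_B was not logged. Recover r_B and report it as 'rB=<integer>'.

m = 7456
d = (-1, -10);  v_rel = (7, 8),  |v_rel|² = 113
v_rel×d = (7)·(-10) − (8)·(-1) = -62
since m = R²·113 − (-62)²:  R² = (3844 + 7456) / 113 = 100
R = √100 = 10  ⇒  r_B = 10 − 6 = 4

rB=4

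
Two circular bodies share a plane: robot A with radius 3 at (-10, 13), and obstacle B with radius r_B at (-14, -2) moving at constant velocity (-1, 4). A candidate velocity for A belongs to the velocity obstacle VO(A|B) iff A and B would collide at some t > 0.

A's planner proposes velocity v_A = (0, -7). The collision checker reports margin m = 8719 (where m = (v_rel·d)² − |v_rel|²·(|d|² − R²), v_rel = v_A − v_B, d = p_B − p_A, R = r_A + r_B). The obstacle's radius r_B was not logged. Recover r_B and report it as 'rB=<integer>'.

m = 8719
d = (-4, -15);  v_rel = (1, -11),  |v_rel|² = 122
v_rel×d = (1)·(-15) − (-11)·(-4) = -59
since m = R²·122 − (-59)²:  R² = (3481 + 8719) / 122 = 100
R = √100 = 10  ⇒  r_B = 10 − 3 = 7

rB=7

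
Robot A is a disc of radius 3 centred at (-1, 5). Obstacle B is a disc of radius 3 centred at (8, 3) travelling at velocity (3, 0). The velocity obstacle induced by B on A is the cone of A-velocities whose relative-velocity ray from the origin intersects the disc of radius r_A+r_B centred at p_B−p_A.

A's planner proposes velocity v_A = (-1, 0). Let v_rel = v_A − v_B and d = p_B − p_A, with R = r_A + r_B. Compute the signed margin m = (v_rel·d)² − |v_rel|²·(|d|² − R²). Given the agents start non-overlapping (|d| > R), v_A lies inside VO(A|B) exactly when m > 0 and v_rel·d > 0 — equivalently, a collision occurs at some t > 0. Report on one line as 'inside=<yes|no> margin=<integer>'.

d = (9, -2),  |d|² = 85;  R = 3+3 = 6,  c = 85−6² = 49
v_rel = (-4, 0),  |v_rel|² = 16;  v_rel·d = (-4)·(9) + (0)·(-2) = -36
16·t² + 72·t + 49 = 0  ⇒  m = (-36)² − 16·49 = 512
m = 512 > 0,  v_rel·d = -36 < 0  ⇒  outside

inside=no margin=512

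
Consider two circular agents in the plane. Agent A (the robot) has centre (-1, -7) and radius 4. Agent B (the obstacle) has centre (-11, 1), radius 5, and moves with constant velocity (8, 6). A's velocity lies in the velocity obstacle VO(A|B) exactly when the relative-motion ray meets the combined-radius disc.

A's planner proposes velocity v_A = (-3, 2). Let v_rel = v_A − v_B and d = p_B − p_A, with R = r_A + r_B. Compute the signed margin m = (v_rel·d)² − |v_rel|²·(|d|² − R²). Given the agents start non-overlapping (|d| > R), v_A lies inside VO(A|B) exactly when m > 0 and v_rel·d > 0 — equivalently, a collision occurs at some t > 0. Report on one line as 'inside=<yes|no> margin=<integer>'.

d = (-10, 8),  |d|² = 164;  R = 4+5 = 9,  c = 164−9² = 83
v_rel = (-11, -4),  |v_rel|² = 137;  v_rel·d = (-11)·(-10) + (-4)·(8) = 78
137·t² − 156·t + 83 = 0  ⇒  m = 78² − 137·83 = -5287
m = -5287 < 0,  v_rel·d = 78 > 0  ⇒  outside

inside=no margin=-5287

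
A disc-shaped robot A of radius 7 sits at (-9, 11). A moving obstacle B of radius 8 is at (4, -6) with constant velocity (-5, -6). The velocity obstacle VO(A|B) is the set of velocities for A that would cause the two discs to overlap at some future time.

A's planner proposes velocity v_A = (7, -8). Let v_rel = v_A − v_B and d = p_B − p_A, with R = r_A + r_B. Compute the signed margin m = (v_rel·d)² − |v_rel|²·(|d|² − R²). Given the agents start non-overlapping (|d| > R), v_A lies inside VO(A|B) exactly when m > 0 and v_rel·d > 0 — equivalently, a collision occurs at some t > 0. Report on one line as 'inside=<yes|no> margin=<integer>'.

d = (13, -17),  |d|² = 458;  R = 7+8 = 15,  c = 458−15² = 233
v_rel = (12, -2),  |v_rel|² = 148;  v_rel·d = (12)·(13) + (-2)·(-17) = 190
148·t² − 380·t + 233 = 0  ⇒  m = 190² − 148·233 = 1616
m = 1616 > 0,  v_rel·d = 190 > 0  ⇒  inside

inside=yes margin=1616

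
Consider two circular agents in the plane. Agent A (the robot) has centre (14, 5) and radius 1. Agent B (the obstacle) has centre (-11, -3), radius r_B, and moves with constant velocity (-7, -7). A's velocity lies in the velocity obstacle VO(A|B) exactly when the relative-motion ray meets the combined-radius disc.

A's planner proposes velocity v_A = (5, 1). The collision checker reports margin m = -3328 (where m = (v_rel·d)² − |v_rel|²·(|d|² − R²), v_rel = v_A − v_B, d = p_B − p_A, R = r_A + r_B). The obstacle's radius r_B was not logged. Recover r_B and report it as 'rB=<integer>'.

m = -3328
d = (-25, -8);  v_rel = (12, 8),  |v_rel|² = 208
v_rel×d = (12)·(-8) − (8)·(-25) = 104
since m = R²·208 − 104²:  R² = (10816 + -3328) / 208 = 36
R = √36 = 6  ⇒  r_B = 6 − 1 = 5

rB=5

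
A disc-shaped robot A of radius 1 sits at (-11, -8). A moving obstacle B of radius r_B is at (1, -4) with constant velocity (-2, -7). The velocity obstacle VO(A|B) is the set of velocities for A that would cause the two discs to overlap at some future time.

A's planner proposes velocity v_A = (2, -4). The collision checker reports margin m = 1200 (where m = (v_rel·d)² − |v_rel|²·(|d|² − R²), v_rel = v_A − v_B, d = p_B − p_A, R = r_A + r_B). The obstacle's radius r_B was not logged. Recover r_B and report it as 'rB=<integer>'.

m = 1200
d = (12, 4);  v_rel = (4, 3),  |v_rel|² = 25
v_rel×d = (4)·(4) − (3)·(12) = -20
since m = R²·25 − (-20)²:  R² = (400 + 1200) / 25 = 64
R = √64 = 8  ⇒  r_B = 8 − 1 = 7

rB=7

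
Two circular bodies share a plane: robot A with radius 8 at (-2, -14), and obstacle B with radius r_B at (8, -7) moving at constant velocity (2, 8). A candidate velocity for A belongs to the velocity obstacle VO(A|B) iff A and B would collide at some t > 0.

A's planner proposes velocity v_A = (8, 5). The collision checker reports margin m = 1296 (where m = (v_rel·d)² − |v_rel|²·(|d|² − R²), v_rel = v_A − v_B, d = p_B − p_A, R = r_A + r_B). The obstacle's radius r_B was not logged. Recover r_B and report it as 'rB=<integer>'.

m = 1296
d = (10, 7);  v_rel = (6, -3),  |v_rel|² = 45
v_rel×d = (6)·(7) − (-3)·(10) = 72
since m = R²·45 − 72²:  R² = (5184 + 1296) / 45 = 144
R = √144 = 12  ⇒  r_B = 12 − 8 = 4

rB=4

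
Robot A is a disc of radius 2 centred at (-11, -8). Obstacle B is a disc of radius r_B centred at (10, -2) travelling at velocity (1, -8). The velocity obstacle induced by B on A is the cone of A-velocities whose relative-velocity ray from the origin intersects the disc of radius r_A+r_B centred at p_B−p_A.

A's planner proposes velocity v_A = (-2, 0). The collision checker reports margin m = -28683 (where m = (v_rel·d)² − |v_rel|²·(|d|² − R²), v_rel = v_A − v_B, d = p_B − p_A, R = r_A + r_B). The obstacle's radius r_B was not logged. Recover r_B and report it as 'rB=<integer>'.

m = -28683
d = (21, 6);  v_rel = (-3, 8),  |v_rel|² = 73
v_rel×d = (-3)·(6) − (8)·(21) = -186
since m = R²·73 − (-186)²:  R² = (34596 + -28683) / 73 = 81
R = √81 = 9  ⇒  r_B = 9 − 2 = 7

rB=7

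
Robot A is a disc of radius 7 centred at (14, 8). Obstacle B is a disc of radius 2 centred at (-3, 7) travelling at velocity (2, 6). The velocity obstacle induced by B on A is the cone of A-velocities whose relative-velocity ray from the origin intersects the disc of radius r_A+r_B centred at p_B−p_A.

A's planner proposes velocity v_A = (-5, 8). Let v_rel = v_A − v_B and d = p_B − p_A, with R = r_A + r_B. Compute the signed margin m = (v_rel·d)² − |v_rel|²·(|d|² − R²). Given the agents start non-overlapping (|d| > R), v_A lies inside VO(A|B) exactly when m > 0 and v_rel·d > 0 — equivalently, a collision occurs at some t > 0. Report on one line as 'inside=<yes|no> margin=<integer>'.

d = (-17, -1),  |d|² = 290;  R = 7+2 = 9,  c = 290−9² = 209
v_rel = (-7, 2),  |v_rel|² = 53;  v_rel·d = (-7)·(-17) + (2)·(-1) = 117
53·t² − 234·t + 209 = 0  ⇒  m = 117² − 53·209 = 2612
m = 2612 > 0,  v_rel·d = 117 > 0  ⇒  inside

inside=yes margin=2612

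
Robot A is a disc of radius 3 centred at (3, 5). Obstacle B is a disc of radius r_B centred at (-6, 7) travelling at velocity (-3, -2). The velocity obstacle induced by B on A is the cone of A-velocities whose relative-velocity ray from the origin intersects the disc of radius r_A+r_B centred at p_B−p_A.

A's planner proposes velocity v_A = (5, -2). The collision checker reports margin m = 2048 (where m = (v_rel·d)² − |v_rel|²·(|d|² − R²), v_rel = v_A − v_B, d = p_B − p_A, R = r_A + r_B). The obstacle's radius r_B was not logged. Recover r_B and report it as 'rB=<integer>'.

m = 2048
d = (-9, 2);  v_rel = (8, 0),  |v_rel|² = 64
v_rel×d = (8)·(2) − (0)·(-9) = 16
since m = R²·64 − 16²:  R² = (256 + 2048) / 64 = 36
R = √36 = 6  ⇒  r_B = 6 − 3 = 3

rB=3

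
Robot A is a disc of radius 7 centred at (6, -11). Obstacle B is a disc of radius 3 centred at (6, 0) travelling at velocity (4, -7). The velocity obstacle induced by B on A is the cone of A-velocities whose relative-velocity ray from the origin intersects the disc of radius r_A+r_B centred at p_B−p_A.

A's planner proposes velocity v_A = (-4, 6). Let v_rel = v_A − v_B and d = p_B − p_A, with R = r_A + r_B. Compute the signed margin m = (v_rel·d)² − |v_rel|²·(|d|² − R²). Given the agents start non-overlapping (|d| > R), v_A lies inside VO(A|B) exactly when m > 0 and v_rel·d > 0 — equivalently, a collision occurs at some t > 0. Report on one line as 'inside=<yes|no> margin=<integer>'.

d = (0, 11),  |d|² = 121;  R = 7+3 = 10,  c = 121−10² = 21
v_rel = (-8, 13),  |v_rel|² = 233;  v_rel·d = (-8)·(0) + (13)·(11) = 143
233·t² − 286·t + 21 = 0  ⇒  m = 143² − 233·21 = 15556
m = 15556 > 0,  v_rel·d = 143 > 0  ⇒  inside

inside=yes margin=15556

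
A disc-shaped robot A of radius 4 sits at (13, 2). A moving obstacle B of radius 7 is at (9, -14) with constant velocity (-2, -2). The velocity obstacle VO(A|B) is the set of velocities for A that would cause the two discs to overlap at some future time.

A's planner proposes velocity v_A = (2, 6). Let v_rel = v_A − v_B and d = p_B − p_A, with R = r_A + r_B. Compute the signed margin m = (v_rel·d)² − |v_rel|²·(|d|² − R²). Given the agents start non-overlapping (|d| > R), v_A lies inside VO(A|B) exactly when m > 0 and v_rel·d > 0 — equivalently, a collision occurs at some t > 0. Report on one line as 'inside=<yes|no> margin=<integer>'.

d = (-4, -16),  |d|² = 272;  R = 4+7 = 11,  c = 272−11² = 151
v_rel = (4, 8),  |v_rel|² = 80;  v_rel·d = (4)·(-4) + (8)·(-16) = -144
80·t² + 288·t + 151 = 0  ⇒  m = (-144)² − 80·151 = 8656
m = 8656 > 0,  v_rel·d = -144 < 0  ⇒  outside

inside=no margin=8656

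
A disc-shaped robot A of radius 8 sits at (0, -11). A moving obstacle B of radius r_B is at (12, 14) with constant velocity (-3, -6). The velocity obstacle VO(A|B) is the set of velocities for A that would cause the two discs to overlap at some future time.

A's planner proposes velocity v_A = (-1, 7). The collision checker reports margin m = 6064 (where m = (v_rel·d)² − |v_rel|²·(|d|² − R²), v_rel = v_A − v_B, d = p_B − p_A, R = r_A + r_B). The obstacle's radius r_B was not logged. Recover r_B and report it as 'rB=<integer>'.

m = 6064
d = (12, 25);  v_rel = (2, 13),  |v_rel|² = 173
v_rel×d = (2)·(25) − (13)·(12) = -106
since m = R²·173 − (-106)²:  R² = (11236 + 6064) / 173 = 100
R = √100 = 10  ⇒  r_B = 10 − 8 = 2

rB=2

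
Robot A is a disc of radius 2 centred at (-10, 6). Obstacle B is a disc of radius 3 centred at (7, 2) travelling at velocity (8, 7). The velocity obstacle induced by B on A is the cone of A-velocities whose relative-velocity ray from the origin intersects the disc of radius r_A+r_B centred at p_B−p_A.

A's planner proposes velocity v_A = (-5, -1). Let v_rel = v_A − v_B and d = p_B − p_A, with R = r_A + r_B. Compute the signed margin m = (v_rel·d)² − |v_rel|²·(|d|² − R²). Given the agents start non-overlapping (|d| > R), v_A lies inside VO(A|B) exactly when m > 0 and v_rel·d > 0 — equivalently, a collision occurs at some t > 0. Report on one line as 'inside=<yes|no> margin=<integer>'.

d = (17, -4),  |d|² = 305;  R = 2+3 = 5,  c = 305−5² = 280
v_rel = (-13, -8),  |v_rel|² = 233;  v_rel·d = (-13)·(17) + (-8)·(-4) = -189
233·t² + 378·t + 280 = 0  ⇒  m = (-189)² − 233·280 = -29519
m = -29519 < 0,  v_rel·d = -189 < 0  ⇒  outside

inside=no margin=-29519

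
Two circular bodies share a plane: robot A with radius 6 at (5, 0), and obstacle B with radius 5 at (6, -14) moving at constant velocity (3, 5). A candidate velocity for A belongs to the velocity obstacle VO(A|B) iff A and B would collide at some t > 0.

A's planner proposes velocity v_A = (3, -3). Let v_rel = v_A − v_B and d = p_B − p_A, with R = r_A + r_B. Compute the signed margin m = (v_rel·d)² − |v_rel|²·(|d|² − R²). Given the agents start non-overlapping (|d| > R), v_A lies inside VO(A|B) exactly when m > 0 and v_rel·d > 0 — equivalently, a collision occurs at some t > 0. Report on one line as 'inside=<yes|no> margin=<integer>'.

d = (1, -14),  |d|² = 197;  R = 6+5 = 11,  c = 197−11² = 76
v_rel = (0, -8),  |v_rel|² = 64;  v_rel·d = (0)·(1) + (-8)·(-14) = 112
64·t² − 224·t + 76 = 0  ⇒  m = 112² − 64·76 = 7680
m = 7680 > 0,  v_rel·d = 112 > 0  ⇒  inside

inside=yes margin=7680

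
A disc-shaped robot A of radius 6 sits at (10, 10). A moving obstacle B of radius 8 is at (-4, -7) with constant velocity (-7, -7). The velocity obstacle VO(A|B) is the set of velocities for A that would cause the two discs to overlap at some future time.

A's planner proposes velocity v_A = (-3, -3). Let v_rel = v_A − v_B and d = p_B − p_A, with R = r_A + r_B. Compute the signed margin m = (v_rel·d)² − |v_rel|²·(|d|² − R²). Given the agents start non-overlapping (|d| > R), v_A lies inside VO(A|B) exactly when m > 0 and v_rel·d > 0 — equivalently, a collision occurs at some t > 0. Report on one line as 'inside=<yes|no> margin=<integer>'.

d = (-14, -17),  |d|² = 485;  R = 6+8 = 14,  c = 485−14² = 289
v_rel = (4, 4),  |v_rel|² = 32;  v_rel·d = (4)·(-14) + (4)·(-17) = -124
32·t² + 248·t + 289 = 0  ⇒  m = (-124)² − 32·289 = 6128
m = 6128 > 0,  v_rel·d = -124 < 0  ⇒  outside

inside=no margin=6128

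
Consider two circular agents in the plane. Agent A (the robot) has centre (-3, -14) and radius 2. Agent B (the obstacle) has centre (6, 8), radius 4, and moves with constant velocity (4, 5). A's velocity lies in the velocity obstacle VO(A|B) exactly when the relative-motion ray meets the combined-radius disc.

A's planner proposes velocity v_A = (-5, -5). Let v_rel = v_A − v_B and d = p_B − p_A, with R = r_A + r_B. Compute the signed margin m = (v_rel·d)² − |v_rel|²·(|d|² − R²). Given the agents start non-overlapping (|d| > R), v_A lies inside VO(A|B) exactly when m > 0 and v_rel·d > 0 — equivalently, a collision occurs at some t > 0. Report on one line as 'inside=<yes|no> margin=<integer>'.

d = (9, 22),  |d|² = 565;  R = 2+4 = 6,  c = 565−6² = 529
v_rel = (-9, -10),  |v_rel|² = 181;  v_rel·d = (-9)·(9) + (-10)·(22) = -301
181·t² + 602·t + 529 = 0  ⇒  m = (-301)² − 181·529 = -5148
m = -5148 < 0,  v_rel·d = -301 < 0  ⇒  outside

inside=no margin=-5148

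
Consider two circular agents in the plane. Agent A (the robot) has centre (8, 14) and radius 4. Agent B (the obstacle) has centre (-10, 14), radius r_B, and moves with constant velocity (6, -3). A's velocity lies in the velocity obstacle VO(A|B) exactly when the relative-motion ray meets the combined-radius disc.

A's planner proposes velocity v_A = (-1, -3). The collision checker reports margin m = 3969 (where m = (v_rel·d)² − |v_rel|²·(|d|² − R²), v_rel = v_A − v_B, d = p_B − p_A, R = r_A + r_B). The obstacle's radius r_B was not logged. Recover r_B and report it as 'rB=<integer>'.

m = 3969
d = (-18, 0);  v_rel = (-7, 0),  |v_rel|² = 49
v_rel×d = (-7)·(0) − (0)·(-18) = 0
since m = R²·49 − 0²:  R² = (0 + 3969) / 49 = 81
R = √81 = 9  ⇒  r_B = 9 − 4 = 5

rB=5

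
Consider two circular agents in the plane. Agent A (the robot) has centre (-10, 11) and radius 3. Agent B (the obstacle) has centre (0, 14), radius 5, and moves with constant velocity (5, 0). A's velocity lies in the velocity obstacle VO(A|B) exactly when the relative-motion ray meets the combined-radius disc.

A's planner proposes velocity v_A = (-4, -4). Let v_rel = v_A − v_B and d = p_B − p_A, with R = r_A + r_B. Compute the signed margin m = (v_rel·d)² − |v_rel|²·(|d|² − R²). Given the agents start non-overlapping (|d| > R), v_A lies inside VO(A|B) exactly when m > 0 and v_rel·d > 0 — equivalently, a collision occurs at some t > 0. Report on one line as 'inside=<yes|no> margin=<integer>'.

d = (10, 3),  |d|² = 109;  R = 3+5 = 8,  c = 109−8² = 45
v_rel = (-9, -4),  |v_rel|² = 97;  v_rel·d = (-9)·(10) + (-4)·(3) = -102
97·t² + 204·t + 45 = 0  ⇒  m = (-102)² − 97·45 = 6039
m = 6039 > 0,  v_rel·d = -102 < 0  ⇒  outside

inside=no margin=6039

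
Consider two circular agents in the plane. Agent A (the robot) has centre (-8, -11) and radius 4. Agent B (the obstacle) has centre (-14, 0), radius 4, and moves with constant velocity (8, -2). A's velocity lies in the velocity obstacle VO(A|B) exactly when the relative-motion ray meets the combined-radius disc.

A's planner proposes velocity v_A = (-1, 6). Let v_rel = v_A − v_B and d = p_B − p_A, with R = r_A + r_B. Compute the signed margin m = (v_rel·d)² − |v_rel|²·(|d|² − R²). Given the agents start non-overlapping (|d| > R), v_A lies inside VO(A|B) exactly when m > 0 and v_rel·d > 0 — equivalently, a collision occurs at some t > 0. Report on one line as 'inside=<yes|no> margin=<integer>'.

d = (-6, 11),  |d|² = 157;  R = 4+4 = 8,  c = 157−8² = 93
v_rel = (-9, 8),  |v_rel|² = 145;  v_rel·d = (-9)·(-6) + (8)·(11) = 142
145·t² − 284·t + 93 = 0  ⇒  m = 142² − 145·93 = 6679
m = 6679 > 0,  v_rel·d = 142 > 0  ⇒  inside

inside=yes margin=6679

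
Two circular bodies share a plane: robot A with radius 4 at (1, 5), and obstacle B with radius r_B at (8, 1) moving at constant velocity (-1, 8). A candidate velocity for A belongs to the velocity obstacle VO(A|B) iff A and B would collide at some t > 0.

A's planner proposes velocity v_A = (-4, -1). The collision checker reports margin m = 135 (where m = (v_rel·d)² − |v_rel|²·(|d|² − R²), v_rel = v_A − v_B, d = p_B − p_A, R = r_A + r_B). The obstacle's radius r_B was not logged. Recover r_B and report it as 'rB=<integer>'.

m = 135
d = (7, -4);  v_rel = (-3, -9),  |v_rel|² = 90
v_rel×d = (-3)·(-4) − (-9)·(7) = 75
since m = R²·90 − 75²:  R² = (5625 + 135) / 90 = 64
R = √64 = 8  ⇒  r_B = 8 − 4 = 4

rB=4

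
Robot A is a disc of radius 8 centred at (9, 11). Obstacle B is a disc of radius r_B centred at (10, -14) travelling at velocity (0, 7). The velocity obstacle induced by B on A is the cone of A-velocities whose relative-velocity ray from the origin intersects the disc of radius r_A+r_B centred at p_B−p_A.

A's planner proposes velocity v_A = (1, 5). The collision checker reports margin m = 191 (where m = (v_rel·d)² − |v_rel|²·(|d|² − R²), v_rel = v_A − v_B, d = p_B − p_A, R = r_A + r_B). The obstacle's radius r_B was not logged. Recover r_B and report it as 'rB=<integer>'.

m = 191
d = (1, -25);  v_rel = (1, -2),  |v_rel|² = 5
v_rel×d = (1)·(-25) − (-2)·(1) = -23
since m = R²·5 − (-23)²:  R² = (529 + 191) / 5 = 144
R = √144 = 12  ⇒  r_B = 12 − 8 = 4

rB=4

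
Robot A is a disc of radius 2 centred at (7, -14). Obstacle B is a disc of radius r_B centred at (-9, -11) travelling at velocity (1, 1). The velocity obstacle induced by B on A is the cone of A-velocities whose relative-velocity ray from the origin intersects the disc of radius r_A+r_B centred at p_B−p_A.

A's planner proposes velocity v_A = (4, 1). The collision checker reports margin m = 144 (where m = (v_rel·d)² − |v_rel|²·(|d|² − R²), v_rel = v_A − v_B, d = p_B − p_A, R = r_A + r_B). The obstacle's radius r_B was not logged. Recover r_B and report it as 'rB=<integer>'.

m = 144
d = (-16, 3);  v_rel = (3, 0),  |v_rel|² = 9
v_rel×d = (3)·(3) − (0)·(-16) = 9
since m = R²·9 − 9²:  R² = (81 + 144) / 9 = 25
R = √25 = 5  ⇒  r_B = 5 − 2 = 3

rB=3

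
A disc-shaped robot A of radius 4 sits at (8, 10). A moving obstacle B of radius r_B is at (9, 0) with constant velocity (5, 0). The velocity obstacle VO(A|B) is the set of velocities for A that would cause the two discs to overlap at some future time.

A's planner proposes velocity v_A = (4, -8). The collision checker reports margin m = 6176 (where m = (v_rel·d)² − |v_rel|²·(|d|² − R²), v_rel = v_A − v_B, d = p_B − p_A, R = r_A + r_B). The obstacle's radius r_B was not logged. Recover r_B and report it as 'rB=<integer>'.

m = 6176
d = (1, -10);  v_rel = (-1, -8),  |v_rel|² = 65
v_rel×d = (-1)·(-10) − (-8)·(1) = 18
since m = R²·65 − 18²:  R² = (324 + 6176) / 65 = 100
R = √100 = 10  ⇒  r_B = 10 − 4 = 6

rB=6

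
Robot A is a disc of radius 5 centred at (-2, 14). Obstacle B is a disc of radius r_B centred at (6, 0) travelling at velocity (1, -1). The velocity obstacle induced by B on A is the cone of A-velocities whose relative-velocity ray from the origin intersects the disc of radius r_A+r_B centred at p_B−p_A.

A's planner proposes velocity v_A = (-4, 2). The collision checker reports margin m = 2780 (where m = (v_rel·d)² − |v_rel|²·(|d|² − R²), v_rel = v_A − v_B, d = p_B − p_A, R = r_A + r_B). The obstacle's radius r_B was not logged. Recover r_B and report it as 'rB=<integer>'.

m = 2780
d = (8, -14);  v_rel = (-5, 3),  |v_rel|² = 34
v_rel×d = (-5)·(-14) − (3)·(8) = 46
since m = R²·34 − 46²:  R² = (2116 + 2780) / 34 = 144
R = √144 = 12  ⇒  r_B = 12 − 5 = 7

rB=7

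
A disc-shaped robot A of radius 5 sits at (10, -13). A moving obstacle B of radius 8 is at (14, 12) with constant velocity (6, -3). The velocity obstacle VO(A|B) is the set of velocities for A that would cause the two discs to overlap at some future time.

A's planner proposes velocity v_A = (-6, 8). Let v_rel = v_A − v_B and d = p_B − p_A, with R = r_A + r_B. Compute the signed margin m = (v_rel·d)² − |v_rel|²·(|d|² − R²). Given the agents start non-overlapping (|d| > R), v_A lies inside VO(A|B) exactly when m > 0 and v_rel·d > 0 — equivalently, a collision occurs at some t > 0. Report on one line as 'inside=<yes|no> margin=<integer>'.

d = (4, 25),  |d|² = 641;  R = 5+8 = 13,  c = 641−13² = 472
v_rel = (-12, 11),  |v_rel|² = 265;  v_rel·d = (-12)·(4) + (11)·(25) = 227
265·t² − 454·t + 472 = 0  ⇒  m = 227² − 265·472 = -73551
m = -73551 < 0,  v_rel·d = 227 > 0  ⇒  outside

inside=no margin=-73551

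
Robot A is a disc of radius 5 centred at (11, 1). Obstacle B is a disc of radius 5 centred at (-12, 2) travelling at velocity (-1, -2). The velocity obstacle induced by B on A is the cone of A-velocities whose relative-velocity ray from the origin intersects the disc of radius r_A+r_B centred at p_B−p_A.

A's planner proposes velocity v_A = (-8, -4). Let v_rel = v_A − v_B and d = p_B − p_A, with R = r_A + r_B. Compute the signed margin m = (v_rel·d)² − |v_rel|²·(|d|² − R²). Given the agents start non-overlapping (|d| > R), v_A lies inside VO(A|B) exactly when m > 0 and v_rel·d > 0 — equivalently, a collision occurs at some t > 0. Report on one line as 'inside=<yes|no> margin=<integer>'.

d = (-23, 1),  |d|² = 530;  R = 5+5 = 10,  c = 530−10² = 430
v_rel = (-7, -2),  |v_rel|² = 53;  v_rel·d = (-7)·(-23) + (-2)·(1) = 159
53·t² − 318·t + 430 = 0  ⇒  m = 159² − 53·430 = 2491
m = 2491 > 0,  v_rel·d = 159 > 0  ⇒  inside

inside=yes margin=2491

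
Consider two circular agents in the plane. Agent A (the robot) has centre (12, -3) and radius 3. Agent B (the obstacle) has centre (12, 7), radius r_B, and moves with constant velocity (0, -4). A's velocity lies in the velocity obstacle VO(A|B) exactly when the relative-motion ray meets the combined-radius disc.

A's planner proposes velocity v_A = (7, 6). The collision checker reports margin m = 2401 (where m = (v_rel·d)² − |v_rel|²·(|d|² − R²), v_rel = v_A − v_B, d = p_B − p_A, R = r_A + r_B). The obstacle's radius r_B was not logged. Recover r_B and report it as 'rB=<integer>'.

m = 2401
d = (0, 10);  v_rel = (7, 10),  |v_rel|² = 149
v_rel×d = (7)·(10) − (10)·(0) = 70
since m = R²·149 − 70²:  R² = (4900 + 2401) / 149 = 49
R = √49 = 7  ⇒  r_B = 7 − 3 = 4

rB=4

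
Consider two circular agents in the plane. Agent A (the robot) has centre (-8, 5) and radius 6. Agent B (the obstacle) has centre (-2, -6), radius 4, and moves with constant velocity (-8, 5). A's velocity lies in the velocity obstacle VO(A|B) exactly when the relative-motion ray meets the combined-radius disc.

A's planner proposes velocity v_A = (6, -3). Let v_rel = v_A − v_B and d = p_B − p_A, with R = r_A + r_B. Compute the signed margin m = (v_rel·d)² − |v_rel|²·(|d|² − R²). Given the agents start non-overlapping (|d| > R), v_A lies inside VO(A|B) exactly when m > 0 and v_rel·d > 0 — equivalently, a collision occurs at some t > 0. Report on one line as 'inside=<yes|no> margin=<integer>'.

d = (6, -11),  |d|² = 157;  R = 6+4 = 10,  c = 157−10² = 57
v_rel = (14, -8),  |v_rel|² = 260;  v_rel·d = (14)·(6) + (-8)·(-11) = 172
260·t² − 344·t + 57 = 0  ⇒  m = 172² − 260·57 = 14764
m = 14764 > 0,  v_rel·d = 172 > 0  ⇒  inside

inside=yes margin=14764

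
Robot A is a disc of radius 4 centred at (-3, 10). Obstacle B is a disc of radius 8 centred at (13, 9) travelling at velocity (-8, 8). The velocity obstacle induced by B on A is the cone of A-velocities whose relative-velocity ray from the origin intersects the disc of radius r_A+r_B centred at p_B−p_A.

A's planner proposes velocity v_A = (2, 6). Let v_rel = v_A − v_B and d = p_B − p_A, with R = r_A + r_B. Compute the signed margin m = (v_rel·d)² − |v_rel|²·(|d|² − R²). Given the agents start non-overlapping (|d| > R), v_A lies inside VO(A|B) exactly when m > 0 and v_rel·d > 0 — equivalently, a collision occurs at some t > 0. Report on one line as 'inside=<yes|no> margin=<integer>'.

d = (16, -1),  |d|² = 257;  R = 4+8 = 12,  c = 257−12² = 113
v_rel = (10, -2),  |v_rel|² = 104;  v_rel·d = (10)·(16) + (-2)·(-1) = 162
104·t² − 324·t + 113 = 0  ⇒  m = 162² − 104·113 = 14492
m = 14492 > 0,  v_rel·d = 162 > 0  ⇒  inside

inside=yes margin=14492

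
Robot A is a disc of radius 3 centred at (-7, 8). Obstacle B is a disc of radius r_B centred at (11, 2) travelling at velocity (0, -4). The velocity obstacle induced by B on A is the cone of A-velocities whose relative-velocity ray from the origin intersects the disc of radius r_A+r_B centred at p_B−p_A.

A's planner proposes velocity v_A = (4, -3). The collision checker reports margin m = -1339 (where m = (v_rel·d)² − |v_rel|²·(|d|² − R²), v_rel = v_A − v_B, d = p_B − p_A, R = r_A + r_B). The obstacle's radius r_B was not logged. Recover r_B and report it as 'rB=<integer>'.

m = -1339
d = (18, -6);  v_rel = (4, 1),  |v_rel|² = 17
v_rel×d = (4)·(-6) − (1)·(18) = -42
since m = R²·17 − (-42)²:  R² = (1764 + -1339) / 17 = 25
R = √25 = 5  ⇒  r_B = 5 − 3 = 2

rB=2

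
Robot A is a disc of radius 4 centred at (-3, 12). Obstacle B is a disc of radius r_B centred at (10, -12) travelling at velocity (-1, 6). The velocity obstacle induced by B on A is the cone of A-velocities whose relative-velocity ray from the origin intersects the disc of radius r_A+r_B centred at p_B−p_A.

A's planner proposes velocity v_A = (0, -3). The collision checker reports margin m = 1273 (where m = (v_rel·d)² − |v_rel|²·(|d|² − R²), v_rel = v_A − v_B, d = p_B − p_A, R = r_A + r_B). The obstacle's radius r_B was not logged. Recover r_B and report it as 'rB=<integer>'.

m = 1273
d = (13, -24);  v_rel = (1, -9),  |v_rel|² = 82
v_rel×d = (1)·(-24) − (-9)·(13) = 93
since m = R²·82 − 93²:  R² = (8649 + 1273) / 82 = 121
R = √121 = 11  ⇒  r_B = 11 − 4 = 7

rB=7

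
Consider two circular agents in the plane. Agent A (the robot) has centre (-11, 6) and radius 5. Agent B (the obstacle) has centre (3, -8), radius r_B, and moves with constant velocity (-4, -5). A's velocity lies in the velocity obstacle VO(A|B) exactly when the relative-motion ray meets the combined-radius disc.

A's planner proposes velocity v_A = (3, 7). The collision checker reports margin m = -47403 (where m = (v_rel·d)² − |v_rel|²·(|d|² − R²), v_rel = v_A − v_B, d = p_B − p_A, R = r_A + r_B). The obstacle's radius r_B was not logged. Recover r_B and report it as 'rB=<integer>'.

m = -47403
d = (14, -14);  v_rel = (7, 12),  |v_rel|² = 193
v_rel×d = (7)·(-14) − (12)·(14) = -266
since m = R²·193 − (-266)²:  R² = (70756 + -47403) / 193 = 121
R = √121 = 11  ⇒  r_B = 11 − 5 = 6

rB=6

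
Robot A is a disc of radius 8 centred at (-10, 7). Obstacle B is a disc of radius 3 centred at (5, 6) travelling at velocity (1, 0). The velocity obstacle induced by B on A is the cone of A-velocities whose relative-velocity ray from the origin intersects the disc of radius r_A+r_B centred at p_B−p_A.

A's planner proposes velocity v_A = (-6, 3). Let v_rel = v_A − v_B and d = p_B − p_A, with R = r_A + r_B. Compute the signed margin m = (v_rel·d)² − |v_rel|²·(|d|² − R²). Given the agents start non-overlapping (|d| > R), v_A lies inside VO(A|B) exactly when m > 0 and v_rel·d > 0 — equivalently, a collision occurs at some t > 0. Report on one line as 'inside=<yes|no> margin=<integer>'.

d = (15, -1),  |d|² = 226;  R = 8+3 = 11,  c = 226−11² = 105
v_rel = (-7, 3),  |v_rel|² = 58;  v_rel·d = (-7)·(15) + (3)·(-1) = -108
58·t² + 216·t + 105 = 0  ⇒  m = (-108)² − 58·105 = 5574
m = 5574 > 0,  v_rel·d = -108 < 0  ⇒  outside

inside=no margin=5574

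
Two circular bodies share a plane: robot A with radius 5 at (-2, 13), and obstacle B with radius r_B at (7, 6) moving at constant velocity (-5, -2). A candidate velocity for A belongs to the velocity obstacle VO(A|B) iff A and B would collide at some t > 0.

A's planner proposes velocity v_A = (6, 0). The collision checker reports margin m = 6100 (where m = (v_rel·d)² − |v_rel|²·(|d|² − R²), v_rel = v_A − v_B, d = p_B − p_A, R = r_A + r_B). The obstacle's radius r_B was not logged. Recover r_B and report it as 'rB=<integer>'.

m = 6100
d = (9, -7);  v_rel = (11, 2),  |v_rel|² = 125
v_rel×d = (11)·(-7) − (2)·(9) = -95
since m = R²·125 − (-95)²:  R² = (9025 + 6100) / 125 = 121
R = √121 = 11  ⇒  r_B = 11 − 5 = 6

rB=6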